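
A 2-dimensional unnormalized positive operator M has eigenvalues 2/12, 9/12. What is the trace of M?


tr(M) = sum of eigenvalues
= 2/12 + 9/12
= 11/12
= 0.9167

0.9167


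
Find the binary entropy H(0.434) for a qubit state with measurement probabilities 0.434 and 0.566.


S = -p*log2(p) - (1-p)*log2(1-p)
p = 0.4340, 1-p = 0.5660
= -0.4340 * log2(0.4340) - 0.5660 * log2(0.5660)
= -(-0.5226) - (-0.4648)
= 0.9874

0.9874


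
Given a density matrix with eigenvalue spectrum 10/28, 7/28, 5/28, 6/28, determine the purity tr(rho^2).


tr(rho^2) = sum of eigenvalues squared
= (10/28)^2 + (7/28)^2 + (5/28)^2 + (6/28)^2
= (100 + 49 + 25 + 36) / 784
= 210/784
= 0.2679

0.2679


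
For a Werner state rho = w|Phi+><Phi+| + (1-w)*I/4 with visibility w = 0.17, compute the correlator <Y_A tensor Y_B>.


|Phi+> = (|00> + |11>)/sqrt(2)
For the pure Bell state, <Y_A Y_B> = -1 (Bell-state Pauli correlator).
The maximally-mixed part I/4 has tr(I/4 * P tensor P) = 0 for any traceless Pauli P.
So <Y_A Y_B>_rho = w * (-1) + (1 - w) * 0
= 0.17 * (-1)
= -0.1700

-0.1700


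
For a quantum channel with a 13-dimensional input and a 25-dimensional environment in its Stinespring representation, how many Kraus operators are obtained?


Tracing out the environment in an orthonormal basis {|i>_E} gives Kraus operators K_i = <i|_E U |0>_E.
Number of Kraus operators = dim(H_env) = d_env
= 25

25


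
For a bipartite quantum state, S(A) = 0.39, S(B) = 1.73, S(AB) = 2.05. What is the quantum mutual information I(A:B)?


I(A:B) = S(A) + S(B) - S(AB)
= 0.39 + 1.73 - 2.05
= 0.0700

0.0700


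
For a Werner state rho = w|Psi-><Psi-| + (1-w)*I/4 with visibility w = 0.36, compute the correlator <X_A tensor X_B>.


|Psi-> = (|01> - |10>)/sqrt(2)
For the pure Bell state, <X_A X_B> = -1 (Bell-state Pauli correlator).
The maximally-mixed part I/4 has tr(I/4 * P tensor P) = 0 for any traceless Pauli P.
So <X_A X_B>_rho = w * (-1) + (1 - w) * 0
= 0.36 * (-1)
= -0.3600

-0.3600


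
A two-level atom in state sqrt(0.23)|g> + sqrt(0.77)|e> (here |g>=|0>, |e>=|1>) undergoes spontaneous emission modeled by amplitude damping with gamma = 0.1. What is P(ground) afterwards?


For amplitude damping with parameter gamma on state sqrt(a)|0> + sqrt(b)|1>:
alpha^2 = 0.23, beta^2 = 0.77
P(|0>) = alpha^2 + gamma * beta^2
= 0.23 + 0.1 * 0.77
= 0.23 + 0.0770
= 0.3070

0.3070


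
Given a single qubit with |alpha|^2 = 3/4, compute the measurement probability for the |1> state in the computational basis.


|alpha|^2 = 3/4 = 0.7500
|beta|^2 = 1 - 3/4 = 1/4 = 0.2500
P(|1>) = |beta|^2 = 0.2500

0.2500


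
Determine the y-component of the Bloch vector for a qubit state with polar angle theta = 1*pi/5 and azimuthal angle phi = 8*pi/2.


theta = 0.6283, phi = 12.5664
r_y = sin(theta)*sin(phi) = 0.5878 * 0.0000
r_y = 0.0000

0.0000


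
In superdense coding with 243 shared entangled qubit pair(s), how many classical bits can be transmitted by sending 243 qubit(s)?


Superdense coding allows 2 classical bits per shared entangled pair.
243 pair(s) -> 2 * 243 = 486 classical bits

486


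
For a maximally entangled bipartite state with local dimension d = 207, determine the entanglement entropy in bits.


For a maximally entangled state in d x d:
S = log2(d) = log2(207)
= 7.6935

7.6935


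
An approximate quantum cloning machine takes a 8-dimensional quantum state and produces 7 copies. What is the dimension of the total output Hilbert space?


Output space = H^(tensor 7) where dim(H) = 8
dim = 8^7
= 64 (after 2 factors)
= 512 (after 3 factors)
= 4096 (after 4 factors)
= 32768 (after 5 factors)
= 262144 (after 6 factors)
= 2097152 (after 7 factors)
= 2097152

2097152


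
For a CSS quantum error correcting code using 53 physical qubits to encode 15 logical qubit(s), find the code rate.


Code rate R = k/n
= 15/53
= 0.2830

0.2830


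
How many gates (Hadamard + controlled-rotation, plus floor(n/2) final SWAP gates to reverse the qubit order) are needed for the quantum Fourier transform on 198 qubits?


Hadamard gates: 198
Controlled rotations: n*(n-1)/2 = 198*197/2 = 19503
SWAP gates: floor(n/2) = floor(198/2) = 99
Total = 198 + 19503 + 99
= 19800

19800


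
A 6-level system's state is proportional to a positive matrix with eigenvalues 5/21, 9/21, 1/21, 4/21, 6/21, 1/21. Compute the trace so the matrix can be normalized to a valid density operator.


tr(M) = sum of eigenvalues
= 5/21 + 9/21 + 1/21 + 4/21 + 6/21 + 1/21
= 26/21
= 1.2381

1.2381


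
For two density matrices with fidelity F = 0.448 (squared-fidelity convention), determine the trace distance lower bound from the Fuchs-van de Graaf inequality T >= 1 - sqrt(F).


Fuchs-van de Graaf (squared-fidelity convention): 1 - sqrt(F) <= T <= sqrt(1 - F).
Lower bound: T >= 1 - sqrt(F)
sqrt(F) = sqrt(0.448) = 0.6693
T >= 1 - 0.6693
T >= 0.3307

0.3307


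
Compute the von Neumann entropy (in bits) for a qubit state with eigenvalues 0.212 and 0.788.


S = -p*log2(p) - (1-p)*log2(1-p)
p = 0.2120, 1-p = 0.7880
= -0.2120 * log2(0.2120) - 0.7880 * log2(0.7880)
= -(-0.4744) - (-0.2709)
= 0.7453

0.7453


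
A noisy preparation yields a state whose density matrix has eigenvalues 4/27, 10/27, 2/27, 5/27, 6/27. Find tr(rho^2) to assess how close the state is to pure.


tr(rho^2) = sum of eigenvalues squared
= (4/27)^2 + (10/27)^2 + (2/27)^2 + (5/27)^2 + (6/27)^2
= (16 + 100 + 4 + 25 + 36) / 729
= 181/729
= 0.2483

0.2483


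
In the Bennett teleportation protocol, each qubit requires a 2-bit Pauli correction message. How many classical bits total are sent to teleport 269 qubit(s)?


Quantum teleportation requires 2 classical bits per qubit teleported.
269 qubit(s) -> 2 * 269 = 538 classical bits

538


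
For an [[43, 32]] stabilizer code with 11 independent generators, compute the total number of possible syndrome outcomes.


Each stabilizer generator gives a binary (+1 or -1) measurement outcome.
With 11 independent generators:
Total syndromes = 2^11
= 2048

2048


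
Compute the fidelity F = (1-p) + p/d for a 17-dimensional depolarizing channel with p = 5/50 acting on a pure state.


F = (1-p) + p/d
= (1 - 0.1000) + 0.1000/17
= 0.9000 + 0.0059
= 0.9059

0.9059


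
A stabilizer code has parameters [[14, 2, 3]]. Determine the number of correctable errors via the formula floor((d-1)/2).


Code parameters: [[14, 2, 3]], distance d = 3.
Number of correctable errors = floor((d-1)/2)
= floor((3 - 1)/2)
= floor(2/2)
= 1

1


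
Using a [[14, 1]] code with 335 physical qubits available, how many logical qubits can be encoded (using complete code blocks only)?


Each code block uses 14 physical qubits for 1 logical qubit(s).
Number of complete blocks = floor(335 / 14) = 23
Logical qubits = 23 * 1
= 23

23


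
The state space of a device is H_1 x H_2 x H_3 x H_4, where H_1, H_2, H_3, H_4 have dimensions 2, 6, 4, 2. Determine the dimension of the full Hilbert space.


dim(H_1 x H_2 x H_3 x H_4) = 2 * 6 * 4 * 2
= 12 * 4 * 2
= 48 * 2
= 96

96


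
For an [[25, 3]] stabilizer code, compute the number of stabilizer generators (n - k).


For an [[n,k]] stabilizer code:
Number of stabilizer generators = n - k
= 25 - 3
= 22

22


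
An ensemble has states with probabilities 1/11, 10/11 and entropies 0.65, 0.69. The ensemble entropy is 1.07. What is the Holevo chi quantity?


chi = S(rho) - sum_i p_i * S(rho_i)
Weighted entropy = 1/11 * 0.65 + 10/11 * 0.69
= 0.6864
chi = 1.07 - 0.6864
= 0.3836

0.3836


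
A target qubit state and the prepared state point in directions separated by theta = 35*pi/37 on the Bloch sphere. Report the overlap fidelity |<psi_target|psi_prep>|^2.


For states separated by angle theta on Bloch sphere:
F = cos^2(theta/2)
theta = 35*pi/37 = 2.9718
theta/2 = 1.4859
cos(theta/2) = 0.0848
F = 0.0072

0.0072


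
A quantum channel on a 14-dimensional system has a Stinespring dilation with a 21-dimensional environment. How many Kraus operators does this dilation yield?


Tracing out the environment in an orthonormal basis {|i>_E} gives Kraus operators K_i = <i|_E U |0>_E.
Number of Kraus operators = dim(H_env) = d_env
= 21

21


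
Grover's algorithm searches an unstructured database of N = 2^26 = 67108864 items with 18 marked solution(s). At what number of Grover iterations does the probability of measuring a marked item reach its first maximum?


After j Grover iterations the success probability is P(j) = sin^2((2j+1)*theta), where sin(theta) = sqrt(k/N).
N = 2^26 = 67108864, k = 18
sin(theta) = sqrt(k/N) = 0.0005179004745
theta = arcsin(sqrt(k/N)) = 0.0005179004977 rad
P(j) reaches its first maximum when (2j+1)*theta is as close as possible to pi/2, i.e. j = round(pi/(4*theta) - 1/2).
pi/(4*theta) - 1/2 = 1516.0040
(For comparison, the common estimate pi/4 * sqrt(N/k) = 1516.5040; the exact maximiser is used here.)
Optimal iterations = 1516

1516


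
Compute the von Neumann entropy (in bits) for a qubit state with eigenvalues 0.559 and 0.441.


S = -p*log2(p) - (1-p)*log2(1-p)
p = 0.5590, 1-p = 0.4410
= -0.5590 * log2(0.5590) - 0.4410 * log2(0.4410)
= -(-0.4690) - (-0.5209)
= 0.9899

0.9899


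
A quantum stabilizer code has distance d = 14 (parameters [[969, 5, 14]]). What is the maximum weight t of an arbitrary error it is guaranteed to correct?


Code parameters: [[969, 5, 14]], distance d = 14.
Number of correctable errors = floor((d-1)/2)
= floor((14 - 1)/2)
= floor(13/2)
= 6

6


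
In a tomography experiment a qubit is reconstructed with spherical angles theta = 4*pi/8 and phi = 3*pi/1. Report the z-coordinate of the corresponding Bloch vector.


theta = 1.5708, phi = 9.4248
r_z = cos(theta) = 0.0000

0.0000


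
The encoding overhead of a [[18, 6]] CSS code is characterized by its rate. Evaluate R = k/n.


Code rate R = k/n
= 6/18
= 0.3333

0.3333


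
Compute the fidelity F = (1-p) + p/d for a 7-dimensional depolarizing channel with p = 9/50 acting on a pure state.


F = (1-p) + p/d
= (1 - 0.1800) + 0.1800/7
= 0.8200 + 0.0257
= 0.8457

0.8457


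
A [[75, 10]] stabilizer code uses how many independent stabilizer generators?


For an [[n,k]] stabilizer code:
Number of stabilizer generators = n - k
= 75 - 10
= 65

65


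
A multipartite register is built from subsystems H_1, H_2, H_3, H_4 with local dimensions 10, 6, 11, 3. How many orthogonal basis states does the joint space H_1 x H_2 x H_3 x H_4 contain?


dim(H_1 x H_2 x H_3 x H_4) = 10 * 6 * 11 * 3
= 60 * 11 * 3
= 660 * 3
= 1980

1980


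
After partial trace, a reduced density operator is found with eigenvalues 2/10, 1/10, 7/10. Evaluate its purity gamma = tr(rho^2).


tr(rho^2) = sum of eigenvalues squared
= (2/10)^2 + (1/10)^2 + (7/10)^2
= (4 + 1 + 49) / 100
= 54/100
= 0.5400

0.5400


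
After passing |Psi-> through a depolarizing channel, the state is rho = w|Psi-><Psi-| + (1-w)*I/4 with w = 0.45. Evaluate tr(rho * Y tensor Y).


|Psi-> = (|01> - |10>)/sqrt(2)
For the pure Bell state, <Y_A Y_B> = -1 (Bell-state Pauli correlator).
The maximally-mixed part I/4 has tr(I/4 * P tensor P) = 0 for any traceless Pauli P.
So <Y_A Y_B>_rho = w * (-1) + (1 - w) * 0
= 0.45 * (-1)
= -0.4500

-0.4500


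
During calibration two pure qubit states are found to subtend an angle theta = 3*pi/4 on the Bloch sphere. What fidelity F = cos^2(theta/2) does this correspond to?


For states separated by angle theta on Bloch sphere:
F = cos^2(theta/2)
theta = 3*pi/4 = 2.3562
theta/2 = 1.1781
cos(theta/2) = 0.3827
F = 0.1464

0.1464


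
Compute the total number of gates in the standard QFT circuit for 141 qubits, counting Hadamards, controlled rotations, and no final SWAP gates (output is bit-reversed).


Hadamard gates: 141
Controlled rotations: n*(n-1)/2 = 141*140/2 = 9870
SWAP gates: 0 (omitted)
Total = 141 + 9870
= 10011

10011


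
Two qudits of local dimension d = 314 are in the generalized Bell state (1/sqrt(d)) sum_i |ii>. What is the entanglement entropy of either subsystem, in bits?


For a maximally entangled state in d x d:
S = log2(d) = log2(314)
= 8.2946

8.2946


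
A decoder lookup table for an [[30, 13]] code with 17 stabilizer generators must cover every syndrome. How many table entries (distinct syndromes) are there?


Each stabilizer generator gives a binary (+1 or -1) measurement outcome.
With 17 independent generators:
Total syndromes = 2^17
= 131072

131072


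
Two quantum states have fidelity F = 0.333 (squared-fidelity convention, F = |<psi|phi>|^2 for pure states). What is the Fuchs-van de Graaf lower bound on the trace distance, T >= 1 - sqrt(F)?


Fuchs-van de Graaf (squared-fidelity convention): 1 - sqrt(F) <= T <= sqrt(1 - F).
Lower bound: T >= 1 - sqrt(F)
sqrt(F) = sqrt(0.333) = 0.5771
T >= 1 - 0.5771
T >= 0.4229

0.4229


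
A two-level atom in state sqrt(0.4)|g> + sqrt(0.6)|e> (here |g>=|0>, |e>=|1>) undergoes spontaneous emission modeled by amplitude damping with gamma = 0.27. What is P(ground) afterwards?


For amplitude damping with parameter gamma on state sqrt(a)|0> + sqrt(b)|1>:
alpha^2 = 0.4, beta^2 = 0.6
P(|0>) = alpha^2 + gamma * beta^2
= 0.4 + 0.27 * 0.6
= 0.4 + 0.1620
= 0.5620

0.5620


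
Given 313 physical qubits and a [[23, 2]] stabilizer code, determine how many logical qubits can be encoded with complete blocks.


Each code block uses 23 physical qubits for 2 logical qubit(s).
Number of complete blocks = floor(313 / 23) = 13
Logical qubits = 13 * 2
= 26

26


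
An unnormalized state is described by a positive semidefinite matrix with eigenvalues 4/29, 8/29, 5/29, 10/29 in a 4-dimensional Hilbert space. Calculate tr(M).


tr(M) = sum of eigenvalues
= 4/29 + 8/29 + 5/29 + 10/29
= 27/29
= 0.9310

0.9310


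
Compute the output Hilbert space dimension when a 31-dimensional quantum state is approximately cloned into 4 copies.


Output space = H^(tensor 4) where dim(H) = 31
dim = 31^4
= 961 (after 2 factors)
= 29791 (after 3 factors)
= 923521 (after 4 factors)
= 923521

923521


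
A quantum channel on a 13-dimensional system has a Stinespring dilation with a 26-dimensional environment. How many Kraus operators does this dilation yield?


Tracing out the environment in an orthonormal basis {|i>_E} gives Kraus operators K_i = <i|_E U |0>_E.
Number of Kraus operators = dim(H_env) = d_env
= 26

26


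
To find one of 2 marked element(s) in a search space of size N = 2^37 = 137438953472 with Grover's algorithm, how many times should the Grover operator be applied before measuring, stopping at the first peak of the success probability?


After j Grover iterations the success probability is P(j) = sin^2((2j+1)*theta), where sin(theta) = sqrt(k/N).
N = 2^37 = 137438953472, k = 2
sin(theta) = sqrt(k/N) = 3.814697266e-06
theta = arcsin(sqrt(k/N)) = 3.814697266e-06 rad
P(j) reaches its first maximum when (2j+1)*theta is as close as possible to pi/2, i.e. j = round(pi/(4*theta) - 1/2).
pi/(4*theta) - 1/2 = 205886.9161
(For comparison, the common estimate pi/4 * sqrt(N/k) = 205887.4161; the exact maximiser is used here.)
Optimal iterations = 205887

205887


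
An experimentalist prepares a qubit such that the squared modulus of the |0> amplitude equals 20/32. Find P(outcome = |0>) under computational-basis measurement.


|alpha|^2 = 20/32 = 0.6250
|beta|^2 = 1 - 20/32 = 12/32 = 0.3750
P(|0>) = |alpha|^2 = 0.6250

0.6250


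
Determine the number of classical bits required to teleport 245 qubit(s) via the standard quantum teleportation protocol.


Quantum teleportation requires 2 classical bits per qubit teleported.
245 qubit(s) -> 2 * 245 = 490 classical bits

490


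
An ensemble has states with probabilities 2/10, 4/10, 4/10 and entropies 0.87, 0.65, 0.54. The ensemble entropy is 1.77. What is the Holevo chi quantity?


chi = S(rho) - sum_i p_i * S(rho_i)
Weighted entropy = 2/10 * 0.87 + 4/10 * 0.65 + 4/10 * 0.54
= 0.6500
chi = 1.77 - 0.6500
= 1.1200

1.1200


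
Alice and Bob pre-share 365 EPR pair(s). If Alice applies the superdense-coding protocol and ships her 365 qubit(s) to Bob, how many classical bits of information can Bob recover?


Superdense coding allows 2 classical bits per shared entangled pair.
365 pair(s) -> 2 * 365 = 730 classical bits

730


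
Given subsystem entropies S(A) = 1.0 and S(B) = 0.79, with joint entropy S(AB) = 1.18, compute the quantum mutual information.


I(A:B) = S(A) + S(B) - S(AB)
= 1.0 + 0.79 - 1.18
= 0.6100

0.6100


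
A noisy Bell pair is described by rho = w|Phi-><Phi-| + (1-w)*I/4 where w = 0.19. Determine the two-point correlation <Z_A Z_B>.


|Phi-> = (|00> - |11>)/sqrt(2)
For the pure Bell state, <Z_A Z_B> = +1 (Bell-state Pauli correlator).
The maximally-mixed part I/4 has tr(I/4 * P tensor P) = 0 for any traceless Pauli P.
So <Z_A Z_B>_rho = w * (+1) + (1 - w) * 0
= 0.19 * (+1)
= 0.1900

0.1900


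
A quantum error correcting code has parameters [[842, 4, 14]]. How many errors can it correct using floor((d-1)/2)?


Code parameters: [[842, 4, 14]], distance d = 14.
Number of correctable errors = floor((d-1)/2)
= floor((14 - 1)/2)
= floor(13/2)
= 6

6


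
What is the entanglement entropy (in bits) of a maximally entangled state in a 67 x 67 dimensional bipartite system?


For a maximally entangled state in d x d:
S = log2(d) = log2(67)
= 6.0661

6.0661


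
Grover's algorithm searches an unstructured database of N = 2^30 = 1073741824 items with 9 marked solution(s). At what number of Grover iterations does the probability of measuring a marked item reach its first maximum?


After j Grover iterations the success probability is P(j) = sin^2((2j+1)*theta), where sin(theta) = sqrt(k/N).
N = 2^30 = 1073741824, k = 9
sin(theta) = sqrt(k/N) = 9.155273438e-05
theta = arcsin(sqrt(k/N)) = 9.15527345e-05 rad
P(j) reaches its first maximum when (2j+1)*theta is as close as possible to pi/2, i.e. j = round(pi/(4*theta) - 1/2).
pi/(4*theta) - 1/2 = 8578.1423
(For comparison, the common estimate pi/4 * sqrt(N/k) = 8578.6423; the exact maximiser is used here.)
Optimal iterations = 8578

8578


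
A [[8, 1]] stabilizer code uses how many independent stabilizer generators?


For an [[n,k]] stabilizer code:
Number of stabilizer generators = n - k
= 8 - 1
= 7

7


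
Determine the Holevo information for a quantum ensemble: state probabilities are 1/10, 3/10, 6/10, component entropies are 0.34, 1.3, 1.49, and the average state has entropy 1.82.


chi = S(rho) - sum_i p_i * S(rho_i)
Weighted entropy = 1/10 * 0.34 + 3/10 * 1.3 + 6/10 * 1.49
= 1.3180
chi = 1.82 - 1.3180
= 0.5020

0.5020


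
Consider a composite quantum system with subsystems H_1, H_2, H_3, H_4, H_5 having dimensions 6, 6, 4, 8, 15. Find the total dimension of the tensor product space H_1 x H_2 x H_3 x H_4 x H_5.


dim(H_1 x H_2 x H_3 x H_4 x H_5) = 6 * 6 * 4 * 8 * 15
= 36 * 4 * 8 * 15
= 144 * 8 * 15
= 1152 * 15
= 17280

17280


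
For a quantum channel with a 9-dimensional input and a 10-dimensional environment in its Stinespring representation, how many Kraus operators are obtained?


Tracing out the environment in an orthonormal basis {|i>_E} gives Kraus operators K_i = <i|_E U |0>_E.
Number of Kraus operators = dim(H_env) = d_env
= 10

10


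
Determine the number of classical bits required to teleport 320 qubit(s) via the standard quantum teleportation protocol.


Quantum teleportation requires 2 classical bits per qubit teleported.
320 qubit(s) -> 2 * 320 = 640 classical bits

640


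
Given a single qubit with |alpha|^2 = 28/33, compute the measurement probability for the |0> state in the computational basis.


|alpha|^2 = 28/33 = 0.8485
|beta|^2 = 1 - 28/33 = 5/33 = 0.1515
P(|0>) = |alpha|^2 = 0.8485

0.8485


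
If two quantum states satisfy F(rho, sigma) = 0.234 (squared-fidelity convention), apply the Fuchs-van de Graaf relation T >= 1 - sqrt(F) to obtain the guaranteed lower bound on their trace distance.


Fuchs-van de Graaf (squared-fidelity convention): 1 - sqrt(F) <= T <= sqrt(1 - F).
Lower bound: T >= 1 - sqrt(F)
sqrt(F) = sqrt(0.234) = 0.4837
T >= 1 - 0.4837
T >= 0.5163

0.5163


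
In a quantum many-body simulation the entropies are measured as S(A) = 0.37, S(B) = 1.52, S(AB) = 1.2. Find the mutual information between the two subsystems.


I(A:B) = S(A) + S(B) - S(AB)
= 0.37 + 1.52 - 1.2
= 0.6900

0.6900


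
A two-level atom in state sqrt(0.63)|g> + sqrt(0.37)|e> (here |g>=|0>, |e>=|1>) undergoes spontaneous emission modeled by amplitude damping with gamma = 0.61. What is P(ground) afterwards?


For amplitude damping with parameter gamma on state sqrt(a)|0> + sqrt(b)|1>:
alpha^2 = 0.63, beta^2 = 0.37
P(|0>) = alpha^2 + gamma * beta^2
= 0.63 + 0.61 * 0.37
= 0.63 + 0.2257
= 0.8557

0.8557


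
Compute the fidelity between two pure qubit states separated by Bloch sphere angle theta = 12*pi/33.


For states separated by angle theta on Bloch sphere:
F = cos^2(theta/2)
theta = 12*pi/33 = 1.1424
theta/2 = 0.5712
cos(theta/2) = 0.8413
F = 0.7077

0.7077


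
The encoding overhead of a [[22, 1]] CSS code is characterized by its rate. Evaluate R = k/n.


Code rate R = k/n
= 1/22
= 0.0455

0.0455


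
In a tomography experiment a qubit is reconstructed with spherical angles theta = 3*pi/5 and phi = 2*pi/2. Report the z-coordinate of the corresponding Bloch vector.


theta = 1.8850, phi = 3.1416
r_z = cos(theta) = -0.3090

-0.3090


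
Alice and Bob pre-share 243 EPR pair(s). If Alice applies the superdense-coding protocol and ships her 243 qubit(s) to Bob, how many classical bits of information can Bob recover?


Superdense coding allows 2 classical bits per shared entangled pair.
243 pair(s) -> 2 * 243 = 486 classical bits

486


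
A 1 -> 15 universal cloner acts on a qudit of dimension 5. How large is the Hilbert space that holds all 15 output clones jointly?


Output space = H^(tensor 15) where dim(H) = 5
dim = 5^15
= 25 (after 2 factors)
= 125 (after 3 factors)
= 625 (after 4 factors)
= 3125 (after 5 factors)
= 15625 (after 6 factors)
= 78125 (after 7 factors)
= 390625 (after 8 factors)
= 1953125 (after 9 factors)
= 9765625 (after 10 factors)
= 48828125 (after 11 factors)
= 244140625 (after 12 factors)
= 1220703125 (after 13 factors)
= 6103515625 (after 14 factors)
= 30517578125 (after 15 factors)
= 30517578125

30517578125


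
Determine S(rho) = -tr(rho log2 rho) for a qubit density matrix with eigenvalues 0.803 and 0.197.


S = -p*log2(p) - (1-p)*log2(1-p)
p = 0.8030, 1-p = 0.1970
= -0.8030 * log2(0.8030) - 0.1970 * log2(0.1970)
= -(-0.2542) - (-0.4617)
= 0.7159

0.7159


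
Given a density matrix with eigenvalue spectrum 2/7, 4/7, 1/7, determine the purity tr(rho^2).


tr(rho^2) = sum of eigenvalues squared
= (2/7)^2 + (4/7)^2 + (1/7)^2
= (4 + 16 + 1) / 49
= 21/49
= 0.4286

0.4286


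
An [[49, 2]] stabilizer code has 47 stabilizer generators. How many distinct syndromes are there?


Each stabilizer generator gives a binary (+1 or -1) measurement outcome.
With 47 independent generators:
Total syndromes = 2^47
= 140737488355328

140737488355328


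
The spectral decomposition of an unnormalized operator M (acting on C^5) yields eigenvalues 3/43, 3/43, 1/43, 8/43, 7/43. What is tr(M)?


tr(M) = sum of eigenvalues
= 3/43 + 3/43 + 1/43 + 8/43 + 7/43
= 22/43
= 0.5116

0.5116


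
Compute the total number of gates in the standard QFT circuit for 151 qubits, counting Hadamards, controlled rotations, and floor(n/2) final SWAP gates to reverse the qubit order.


Hadamard gates: 151
Controlled rotations: n*(n-1)/2 = 151*150/2 = 11325
SWAP gates: floor(n/2) = floor(151/2) = 75
Total = 151 + 11325 + 75
= 11551

11551


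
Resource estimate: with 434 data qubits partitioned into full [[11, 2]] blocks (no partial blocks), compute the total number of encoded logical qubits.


Each code block uses 11 physical qubits for 2 logical qubit(s).
Number of complete blocks = floor(434 / 11) = 39
Logical qubits = 39 * 2
= 78

78


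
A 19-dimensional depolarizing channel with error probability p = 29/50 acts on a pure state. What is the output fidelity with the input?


F = (1-p) + p/d
= (1 - 0.5800) + 0.5800/19
= 0.4200 + 0.0305
= 0.4505

0.4505


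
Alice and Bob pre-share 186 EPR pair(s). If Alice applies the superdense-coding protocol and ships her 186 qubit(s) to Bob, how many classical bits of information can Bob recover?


Superdense coding allows 2 classical bits per shared entangled pair.
186 pair(s) -> 2 * 186 = 372 classical bits

372


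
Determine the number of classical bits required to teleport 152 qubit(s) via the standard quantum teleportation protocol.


Quantum teleportation requires 2 classical bits per qubit teleported.
152 qubit(s) -> 2 * 152 = 304 classical bits

304


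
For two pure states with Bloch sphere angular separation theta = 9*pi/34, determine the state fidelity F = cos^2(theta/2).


For states separated by angle theta on Bloch sphere:
F = cos^2(theta/2)
theta = 9*pi/34 = 0.8316
theta/2 = 0.4158
cos(theta/2) = 0.9148
F = 0.8368

0.8368


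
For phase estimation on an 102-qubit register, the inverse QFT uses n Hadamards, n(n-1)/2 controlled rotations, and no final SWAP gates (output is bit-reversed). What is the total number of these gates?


Hadamard gates: 102
Controlled rotations: n*(n-1)/2 = 102*101/2 = 5151
SWAP gates: 0 (omitted)
Total = 102 + 5151
= 5253

5253


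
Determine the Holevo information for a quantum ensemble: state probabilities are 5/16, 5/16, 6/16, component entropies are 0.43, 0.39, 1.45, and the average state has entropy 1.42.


chi = S(rho) - sum_i p_i * S(rho_i)
Weighted entropy = 5/16 * 0.43 + 5/16 * 0.39 + 6/16 * 1.45
= 0.8000
chi = 1.42 - 0.8000
= 0.6200

0.6200


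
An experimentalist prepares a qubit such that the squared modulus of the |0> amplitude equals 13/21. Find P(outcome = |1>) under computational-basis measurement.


|alpha|^2 = 13/21 = 0.6190
|beta|^2 = 1 - 13/21 = 8/21 = 0.3810
P(|1>) = |beta|^2 = 0.3810

0.3810


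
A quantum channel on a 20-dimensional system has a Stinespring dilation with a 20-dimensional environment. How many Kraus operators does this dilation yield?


Tracing out the environment in an orthonormal basis {|i>_E} gives Kraus operators K_i = <i|_E U |0>_E.
Number of Kraus operators = dim(H_env) = d_env
= 20

20


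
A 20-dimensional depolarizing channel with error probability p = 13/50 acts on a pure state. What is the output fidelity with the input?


F = (1-p) + p/d
= (1 - 0.2600) + 0.2600/20
= 0.7400 + 0.0130
= 0.7530

0.7530


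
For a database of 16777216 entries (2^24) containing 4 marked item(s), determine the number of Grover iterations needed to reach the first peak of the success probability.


After j Grover iterations the success probability is P(j) = sin^2((2j+1)*theta), where sin(theta) = sqrt(k/N).
N = 2^24 = 16777216, k = 4
sin(theta) = sqrt(k/N) = 0.00048828125
theta = arcsin(sqrt(k/N)) = 0.0004882812694 rad
P(j) reaches its first maximum when (2j+1)*theta is as close as possible to pi/2, i.e. j = round(pi/(4*theta) - 1/2).
pi/(4*theta) - 1/2 = 1607.9954
(For comparison, the common estimate pi/4 * sqrt(N/k) = 1608.4954; the exact maximiser is used here.)
Optimal iterations = 1608

1608


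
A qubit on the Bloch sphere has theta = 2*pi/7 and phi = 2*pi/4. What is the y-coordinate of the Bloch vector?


theta = 0.8976, phi = 1.5708
r_y = sin(theta)*sin(phi) = 0.7818 * 1.0000
r_y = 0.7818

0.7818


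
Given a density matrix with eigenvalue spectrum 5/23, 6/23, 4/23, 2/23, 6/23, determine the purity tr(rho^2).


tr(rho^2) = sum of eigenvalues squared
= (5/23)^2 + (6/23)^2 + (4/23)^2 + (2/23)^2 + (6/23)^2
= (25 + 36 + 16 + 4 + 36) / 529
= 117/529
= 0.2212

0.2212


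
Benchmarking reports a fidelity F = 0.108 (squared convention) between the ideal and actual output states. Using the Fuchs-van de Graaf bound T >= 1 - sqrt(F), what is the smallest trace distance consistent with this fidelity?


Fuchs-van de Graaf (squared-fidelity convention): 1 - sqrt(F) <= T <= sqrt(1 - F).
Lower bound: T >= 1 - sqrt(F)
sqrt(F) = sqrt(0.108) = 0.3286
T >= 1 - 0.3286
T >= 0.6714

0.6714


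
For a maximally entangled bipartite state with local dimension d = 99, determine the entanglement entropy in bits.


For a maximally entangled state in d x d:
S = log2(d) = log2(99)
= 6.6294

6.6294


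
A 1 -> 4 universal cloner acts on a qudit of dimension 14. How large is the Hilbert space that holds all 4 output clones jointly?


Output space = H^(tensor 4) where dim(H) = 14
dim = 14^4
= 196 (after 2 factors)
= 2744 (after 3 factors)
= 38416 (after 4 factors)
= 38416

38416


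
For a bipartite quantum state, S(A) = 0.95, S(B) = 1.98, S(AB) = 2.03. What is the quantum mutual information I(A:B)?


I(A:B) = S(A) + S(B) - S(AB)
= 0.95 + 1.98 - 2.03
= 0.9000

0.9000


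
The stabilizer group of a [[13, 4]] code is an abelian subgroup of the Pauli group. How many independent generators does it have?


For an [[n,k]] stabilizer code:
Number of stabilizer generators = n - k
= 13 - 4
= 9

9


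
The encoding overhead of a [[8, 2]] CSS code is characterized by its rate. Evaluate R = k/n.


Code rate R = k/n
= 2/8
= 0.2500

0.2500


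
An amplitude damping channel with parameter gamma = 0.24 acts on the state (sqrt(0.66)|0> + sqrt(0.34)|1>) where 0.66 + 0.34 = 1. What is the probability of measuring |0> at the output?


For amplitude damping with parameter gamma on state sqrt(a)|0> + sqrt(b)|1>:
alpha^2 = 0.66, beta^2 = 0.34
P(|0>) = alpha^2 + gamma * beta^2
= 0.66 + 0.24 * 0.34
= 0.66 + 0.0816
= 0.7416

0.7416


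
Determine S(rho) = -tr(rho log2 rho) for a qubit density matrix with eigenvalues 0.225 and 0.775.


S = -p*log2(p) - (1-p)*log2(1-p)
p = 0.2250, 1-p = 0.7750
= -0.2250 * log2(0.2250) - 0.7750 * log2(0.7750)
= -(-0.4842) - (-0.2850)
= 0.7692

0.7692


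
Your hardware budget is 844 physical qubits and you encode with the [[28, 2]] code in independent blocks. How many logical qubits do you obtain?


Each code block uses 28 physical qubits for 2 logical qubit(s).
Number of complete blocks = floor(844 / 28) = 30
Logical qubits = 30 * 2
= 60

60


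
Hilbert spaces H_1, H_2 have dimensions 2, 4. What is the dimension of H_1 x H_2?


dim(H_1 x H_2) = 2 * 4
= 8

8


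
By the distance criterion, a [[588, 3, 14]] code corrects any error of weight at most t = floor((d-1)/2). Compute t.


Code parameters: [[588, 3, 14]], distance d = 14.
Number of correctable errors = floor((d-1)/2)
= floor((14 - 1)/2)
= floor(13/2)
= 6

6


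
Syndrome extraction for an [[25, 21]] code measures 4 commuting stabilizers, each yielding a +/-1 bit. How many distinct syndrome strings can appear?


Each stabilizer generator gives a binary (+1 or -1) measurement outcome.
With 4 independent generators:
Total syndromes = 2^4
= 16

16


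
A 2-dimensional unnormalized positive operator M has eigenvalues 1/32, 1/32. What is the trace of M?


tr(M) = sum of eigenvalues
= 1/32 + 1/32
= 2/32
= 0.0625

0.0625


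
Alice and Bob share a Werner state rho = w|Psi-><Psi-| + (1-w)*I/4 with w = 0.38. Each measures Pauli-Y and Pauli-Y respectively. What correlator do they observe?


|Psi-> = (|01> - |10>)/sqrt(2)
For the pure Bell state, <Y_A Y_B> = -1 (Bell-state Pauli correlator).
The maximally-mixed part I/4 has tr(I/4 * P tensor P) = 0 for any traceless Pauli P.
So <Y_A Y_B>_rho = w * (-1) + (1 - w) * 0
= 0.38 * (-1)
= -0.3800

-0.3800


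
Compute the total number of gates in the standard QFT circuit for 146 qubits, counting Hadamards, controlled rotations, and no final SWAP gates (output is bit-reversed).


Hadamard gates: 146
Controlled rotations: n*(n-1)/2 = 146*145/2 = 10585
SWAP gates: 0 (omitted)
Total = 146 + 10585
= 10731

10731


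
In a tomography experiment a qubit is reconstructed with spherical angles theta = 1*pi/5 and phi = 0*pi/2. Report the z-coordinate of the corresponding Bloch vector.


theta = 0.6283, phi = 0.0000
r_z = cos(theta) = 0.8090

0.8090


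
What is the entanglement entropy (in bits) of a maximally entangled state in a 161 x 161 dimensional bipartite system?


For a maximally entangled state in d x d:
S = log2(d) = log2(161)
= 7.3309

7.3309


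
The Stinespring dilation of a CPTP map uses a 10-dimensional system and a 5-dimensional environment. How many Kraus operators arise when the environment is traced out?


Tracing out the environment in an orthonormal basis {|i>_E} gives Kraus operators K_i = <i|_E U |0>_E.
Number of Kraus operators = dim(H_env) = d_env
= 5

5


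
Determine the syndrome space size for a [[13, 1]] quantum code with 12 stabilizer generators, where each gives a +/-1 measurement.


Each stabilizer generator gives a binary (+1 or -1) measurement outcome.
With 12 independent generators:
Total syndromes = 2^12
= 4096

4096


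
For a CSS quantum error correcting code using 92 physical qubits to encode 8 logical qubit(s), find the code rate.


Code rate R = k/n
= 8/92
= 0.0870

0.0870


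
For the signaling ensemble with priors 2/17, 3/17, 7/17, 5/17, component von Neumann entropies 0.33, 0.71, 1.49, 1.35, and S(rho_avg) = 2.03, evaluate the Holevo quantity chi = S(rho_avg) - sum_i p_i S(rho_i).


chi = S(rho) - sum_i p_i * S(rho_i)
Weighted entropy = 2/17 * 0.33 + 3/17 * 0.71 + 7/17 * 1.49 + 5/17 * 1.35
= 1.1747
chi = 2.03 - 1.1747
= 0.8553

0.8553


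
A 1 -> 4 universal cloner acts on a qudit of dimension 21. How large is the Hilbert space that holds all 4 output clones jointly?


Output space = H^(tensor 4) where dim(H) = 21
dim = 21^4
= 441 (after 2 factors)
= 9261 (after 3 factors)
= 194481 (after 4 factors)
= 194481

194481


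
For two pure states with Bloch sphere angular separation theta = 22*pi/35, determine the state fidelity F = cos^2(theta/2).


For states separated by angle theta on Bloch sphere:
F = cos^2(theta/2)
theta = 22*pi/35 = 1.9747
theta/2 = 0.9874
cos(theta/2) = 0.5509
F = 0.3035

0.3035


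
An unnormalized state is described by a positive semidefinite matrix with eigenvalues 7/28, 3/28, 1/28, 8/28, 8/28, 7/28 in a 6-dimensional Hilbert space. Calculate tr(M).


tr(M) = sum of eigenvalues
= 7/28 + 3/28 + 1/28 + 8/28 + 8/28 + 7/28
= 34/28
= 1.2143

1.2143


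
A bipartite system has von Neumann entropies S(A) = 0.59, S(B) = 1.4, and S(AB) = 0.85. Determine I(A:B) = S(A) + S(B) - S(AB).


I(A:B) = S(A) + S(B) - S(AB)
= 0.59 + 1.4 - 0.85
= 1.1400

1.1400


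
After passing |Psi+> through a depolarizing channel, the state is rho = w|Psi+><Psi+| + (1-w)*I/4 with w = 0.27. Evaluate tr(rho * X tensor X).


|Psi+> = (|01> + |10>)/sqrt(2)
For the pure Bell state, <X_A X_B> = +1 (Bell-state Pauli correlator).
The maximally-mixed part I/4 has tr(I/4 * P tensor P) = 0 for any traceless Pauli P.
So <X_A X_B>_rho = w * (+1) + (1 - w) * 0
= 0.27 * (+1)
= 0.2700

0.2700


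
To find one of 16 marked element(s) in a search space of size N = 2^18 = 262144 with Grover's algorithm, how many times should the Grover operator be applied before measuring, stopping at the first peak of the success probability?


After j Grover iterations the success probability is P(j) = sin^2((2j+1)*theta), where sin(theta) = sqrt(k/N).
N = 2^18 = 262144, k = 16
sin(theta) = sqrt(k/N) = 0.0078125
theta = arcsin(sqrt(k/N)) = 0.007812579475 rad
P(j) reaches its first maximum when (2j+1)*theta is as close as possible to pi/2, i.e. j = round(pi/(4*theta) - 1/2).
pi/(4*theta) - 1/2 = 100.0299
(For comparison, the common estimate pi/4 * sqrt(N/k) = 100.5310; the exact maximiser is used here.)
Optimal iterations = 100

100


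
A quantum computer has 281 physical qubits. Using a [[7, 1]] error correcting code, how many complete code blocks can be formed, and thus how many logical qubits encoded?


Each code block uses 7 physical qubits for 1 logical qubit(s).
Number of complete blocks = floor(281 / 7) = 40
Logical qubits = 40 * 1
= 40

40


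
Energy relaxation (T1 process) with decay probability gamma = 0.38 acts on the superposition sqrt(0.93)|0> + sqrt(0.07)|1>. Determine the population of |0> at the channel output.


For amplitude damping with parameter gamma on state sqrt(a)|0> + sqrt(b)|1>:
alpha^2 = 0.93, beta^2 = 0.07
P(|0>) = alpha^2 + gamma * beta^2
= 0.93 + 0.38 * 0.07
= 0.93 + 0.0266
= 0.9566

0.9566


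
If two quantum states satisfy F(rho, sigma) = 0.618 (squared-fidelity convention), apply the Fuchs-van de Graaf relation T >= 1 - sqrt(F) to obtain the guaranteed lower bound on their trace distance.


Fuchs-van de Graaf (squared-fidelity convention): 1 - sqrt(F) <= T <= sqrt(1 - F).
Lower bound: T >= 1 - sqrt(F)
sqrt(F) = sqrt(0.618) = 0.7861
T >= 1 - 0.7861
T >= 0.2139

0.2139


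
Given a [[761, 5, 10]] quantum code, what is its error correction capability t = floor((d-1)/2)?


Code parameters: [[761, 5, 10]], distance d = 10.
Number of correctable errors = floor((d-1)/2)
= floor((10 - 1)/2)
= floor(9/2)
= 4

4


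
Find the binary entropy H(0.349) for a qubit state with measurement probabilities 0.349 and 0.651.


S = -p*log2(p) - (1-p)*log2(1-p)
p = 0.3490, 1-p = 0.6510
= -0.3490 * log2(0.3490) - 0.6510 * log2(0.6510)
= -(-0.5300) - (-0.4031)
= 0.9332

0.9332


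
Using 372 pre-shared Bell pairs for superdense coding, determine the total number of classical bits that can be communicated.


Superdense coding allows 2 classical bits per shared entangled pair.
372 pair(s) -> 2 * 372 = 744 classical bits

744


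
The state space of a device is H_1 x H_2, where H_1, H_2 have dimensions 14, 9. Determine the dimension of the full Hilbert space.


dim(H_1 x H_2) = 14 * 9
= 126

126


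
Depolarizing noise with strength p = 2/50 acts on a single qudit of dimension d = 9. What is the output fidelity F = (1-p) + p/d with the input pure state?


F = (1-p) + p/d
= (1 - 0.0400) + 0.0400/9
= 0.9600 + 0.0044
= 0.9644

0.9644


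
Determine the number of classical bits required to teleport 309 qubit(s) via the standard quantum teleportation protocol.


Quantum teleportation requires 2 classical bits per qubit teleported.
309 qubit(s) -> 2 * 309 = 618 classical bits

618


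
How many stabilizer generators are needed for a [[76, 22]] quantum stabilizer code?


For an [[n,k]] stabilizer code:
Number of stabilizer generators = n - k
= 76 - 22
= 54

54


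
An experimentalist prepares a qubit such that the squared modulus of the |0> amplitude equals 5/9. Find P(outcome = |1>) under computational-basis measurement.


|alpha|^2 = 5/9 = 0.5556
|beta|^2 = 1 - 5/9 = 4/9 = 0.4444
P(|1>) = |beta|^2 = 0.4444

0.4444


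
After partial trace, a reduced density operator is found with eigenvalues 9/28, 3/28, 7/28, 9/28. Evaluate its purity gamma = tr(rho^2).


tr(rho^2) = sum of eigenvalues squared
= (9/28)^2 + (3/28)^2 + (7/28)^2 + (9/28)^2
= (81 + 9 + 49 + 81) / 784
= 220/784
= 0.2806

0.2806


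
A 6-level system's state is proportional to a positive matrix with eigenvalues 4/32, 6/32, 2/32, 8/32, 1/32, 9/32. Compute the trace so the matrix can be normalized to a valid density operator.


tr(M) = sum of eigenvalues
= 4/32 + 6/32 + 2/32 + 8/32 + 1/32 + 9/32
= 30/32
= 0.9375

0.9375


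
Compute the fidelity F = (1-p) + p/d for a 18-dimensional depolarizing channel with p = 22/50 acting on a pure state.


F = (1-p) + p/d
= (1 - 0.4400) + 0.4400/18
= 0.5600 + 0.0244
= 0.5844

0.5844


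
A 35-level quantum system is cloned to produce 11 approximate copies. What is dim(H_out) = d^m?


Output space = H^(tensor 11) where dim(H) = 35
dim = 35^11
= 1225 (after 2 factors)
= 42875 (after 3 factors)
= 1500625 (after 4 factors)
= 52521875 (after 5 factors)
= 1838265625 (after 6 factors)
= 64339296875 (after 7 factors)
= 2251875390625 (after 8 factors)
= 78815638671875 (after 9 factors)
= 2758547353515625 (after 10 factors)
= 96549157373046875 (after 11 factors)
= 96549157373046875

96549157373046875
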